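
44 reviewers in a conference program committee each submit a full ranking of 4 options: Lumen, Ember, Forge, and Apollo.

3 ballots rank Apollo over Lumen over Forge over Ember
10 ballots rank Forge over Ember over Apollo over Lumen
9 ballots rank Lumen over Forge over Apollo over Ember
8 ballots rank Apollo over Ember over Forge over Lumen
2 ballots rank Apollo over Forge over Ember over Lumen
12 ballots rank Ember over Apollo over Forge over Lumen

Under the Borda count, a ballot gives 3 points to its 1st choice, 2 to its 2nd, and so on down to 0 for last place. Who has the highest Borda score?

Borda scores:
  Lumen: 3·2 + 10·0 + 9·3 + 8·0 + 2·0 + 12·0 = 33
  Ember: 3·0 + 10·2 + 9·0 + 8·2 + 2·1 + 12·3 = 74
  Forge: 3·1 + 10·3 + 9·2 + 8·1 + 2·2 + 12·1 = 75
  Apollo: 3·3 + 10·1 + 9·1 + 8·3 + 2·3 + 12·2 = 82
Apollo has the highest total.

Apollo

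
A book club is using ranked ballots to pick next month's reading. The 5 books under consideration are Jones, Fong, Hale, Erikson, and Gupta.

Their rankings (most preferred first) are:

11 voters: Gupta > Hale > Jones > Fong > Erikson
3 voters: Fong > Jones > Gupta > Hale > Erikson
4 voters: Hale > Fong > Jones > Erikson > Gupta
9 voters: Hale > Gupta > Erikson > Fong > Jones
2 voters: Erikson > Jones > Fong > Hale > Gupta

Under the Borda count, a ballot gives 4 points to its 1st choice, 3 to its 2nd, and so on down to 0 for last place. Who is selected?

Hale

Borda scores:
  Jones: 11·2 + 3·3 + 4·2 + 9·0 + 2·3 = 45
  Fong: 11·1 + 3·4 + 4·3 + 9·1 + 2·2 = 48
  Hale: 11·3 + 3·1 + 4·4 + 9·4 + 2·1 = 90
  Erikson: 11·0 + 3·0 + 4·1 + 9·2 + 2·4 = 30
  Gupta: 11·4 + 3·2 + 4·0 + 9·3 + 2·0 = 77
Hale has the highest total.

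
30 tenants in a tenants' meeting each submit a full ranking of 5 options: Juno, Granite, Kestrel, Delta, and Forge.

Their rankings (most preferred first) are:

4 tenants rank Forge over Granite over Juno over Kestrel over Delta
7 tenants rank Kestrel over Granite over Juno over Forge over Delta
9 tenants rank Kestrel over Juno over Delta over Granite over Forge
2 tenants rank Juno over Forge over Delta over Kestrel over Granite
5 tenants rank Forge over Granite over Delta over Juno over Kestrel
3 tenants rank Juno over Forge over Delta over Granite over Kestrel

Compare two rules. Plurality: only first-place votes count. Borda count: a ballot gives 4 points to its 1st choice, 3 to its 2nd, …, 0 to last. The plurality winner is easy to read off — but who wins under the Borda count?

Juno

Plurality first-place counts: Juno 5, Granite 0, Kestrel 16, Delta 0, Forge 9 → Kestrel.
Borda totals: Juno 74, Granite 60, Kestrel 70, Delta 38, Forge 58 → Juno.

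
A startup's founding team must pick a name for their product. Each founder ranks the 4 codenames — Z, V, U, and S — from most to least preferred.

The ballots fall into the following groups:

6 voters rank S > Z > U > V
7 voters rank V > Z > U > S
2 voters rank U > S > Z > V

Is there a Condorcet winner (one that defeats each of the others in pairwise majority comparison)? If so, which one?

Head-to-head results (15 voters total):
Z vs V: Z wins 8–7.
Z vs U: Z wins 13–2.
Z vs S: S wins 8–7.
V vs U: U wins 8–7.
V vs S: S wins 8–7.
U vs S: U wins 9–6.
No candidate beats all others: Z beats U beats S beats Z, a majority cycle.

There is no Condorcet winner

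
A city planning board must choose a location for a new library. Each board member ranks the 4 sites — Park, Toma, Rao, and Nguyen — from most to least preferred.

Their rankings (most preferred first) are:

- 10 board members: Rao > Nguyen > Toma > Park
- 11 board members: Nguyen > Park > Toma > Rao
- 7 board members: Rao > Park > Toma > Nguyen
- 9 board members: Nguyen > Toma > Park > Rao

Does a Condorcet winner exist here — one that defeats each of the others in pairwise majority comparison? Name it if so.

Head-to-head results (37 voters total):
Park vs Toma: Toma wins 19–18.
Park vs Rao: Park wins 20–17.
Park vs Nguyen: Nguyen wins 30–7.
Toma vs Rao: Toma wins 20–17.
Toma vs Nguyen: Nguyen wins 30–7.
Rao vs Nguyen: Nguyen wins 20–17.
Nguyen beats each rival — Park (30–7), Toma (30–7), Rao (20–17) — so Nguyen is the Condorcet winner.

Nguyen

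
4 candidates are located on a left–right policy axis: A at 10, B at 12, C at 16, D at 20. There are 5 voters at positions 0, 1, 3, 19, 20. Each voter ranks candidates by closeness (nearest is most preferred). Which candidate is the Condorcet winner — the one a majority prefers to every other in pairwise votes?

A

With single-peaked preferences on a line, the Condorcet winner is the candidate closest to the median voter.
The median voter (position 3) is closest to A at 10.
Check: A vs C — voters closer to A: 3 of 5.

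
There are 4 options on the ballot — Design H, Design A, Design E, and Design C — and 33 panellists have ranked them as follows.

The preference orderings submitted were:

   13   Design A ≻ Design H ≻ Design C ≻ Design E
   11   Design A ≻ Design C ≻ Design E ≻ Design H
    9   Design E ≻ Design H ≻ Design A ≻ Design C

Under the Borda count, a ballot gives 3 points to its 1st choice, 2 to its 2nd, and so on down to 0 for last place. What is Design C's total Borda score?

35

Borda scores:
  Design H: 13·2 + 11·0 + 9·2 = 44
  Design A: 13·3 + 11·3 + 9·1 = 81
  Design E: 13·0 + 11·1 + 9·3 = 38
  Design C: 13·1 + 11·2 + 9·0 = 35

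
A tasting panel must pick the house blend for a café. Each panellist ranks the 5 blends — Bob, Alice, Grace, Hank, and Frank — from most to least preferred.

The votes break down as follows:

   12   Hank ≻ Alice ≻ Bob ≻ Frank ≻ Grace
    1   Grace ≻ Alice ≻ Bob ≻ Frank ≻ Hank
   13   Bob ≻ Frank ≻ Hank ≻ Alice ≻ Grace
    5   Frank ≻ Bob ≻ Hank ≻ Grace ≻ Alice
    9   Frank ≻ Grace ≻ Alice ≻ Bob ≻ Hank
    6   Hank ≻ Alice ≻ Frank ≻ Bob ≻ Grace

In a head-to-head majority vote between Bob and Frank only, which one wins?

Ballots ranking Bob above Frank: 12+1+13 = 26.
Ballots ranking Frank above Bob: 5+9+6 = 20.
Bob wins the head-to-head, 26–20.

Bob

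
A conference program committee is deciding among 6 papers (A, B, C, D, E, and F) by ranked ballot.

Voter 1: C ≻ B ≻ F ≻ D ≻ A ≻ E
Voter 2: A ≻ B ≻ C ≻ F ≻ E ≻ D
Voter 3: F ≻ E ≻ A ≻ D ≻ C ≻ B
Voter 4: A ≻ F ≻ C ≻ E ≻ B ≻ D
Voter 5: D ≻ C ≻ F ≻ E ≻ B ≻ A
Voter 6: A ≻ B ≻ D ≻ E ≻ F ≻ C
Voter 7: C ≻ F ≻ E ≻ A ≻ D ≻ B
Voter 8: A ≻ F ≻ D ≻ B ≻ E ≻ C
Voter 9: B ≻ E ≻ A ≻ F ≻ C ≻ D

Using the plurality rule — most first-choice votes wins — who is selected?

First-place vote totals:
  A: 4
  B: 1
  C: 2
  D: 1
  E: 0
  F: 1
A has the most first-place votes.

A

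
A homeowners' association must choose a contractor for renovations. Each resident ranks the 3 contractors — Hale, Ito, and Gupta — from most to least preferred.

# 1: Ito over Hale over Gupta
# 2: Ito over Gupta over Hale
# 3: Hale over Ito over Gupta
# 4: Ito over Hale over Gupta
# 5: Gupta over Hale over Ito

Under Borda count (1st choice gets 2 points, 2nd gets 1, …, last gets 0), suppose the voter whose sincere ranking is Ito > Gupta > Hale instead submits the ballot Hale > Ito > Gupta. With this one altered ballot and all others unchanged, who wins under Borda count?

Hale

Borda totals with the altered ballot: Hale 7, Ito 6, Gupta 2.
The switch changes the winner from Ito to Hale.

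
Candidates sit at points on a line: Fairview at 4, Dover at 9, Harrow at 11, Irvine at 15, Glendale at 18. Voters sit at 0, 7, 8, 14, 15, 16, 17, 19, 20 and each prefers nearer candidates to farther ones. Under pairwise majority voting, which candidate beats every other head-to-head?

With single-peaked preferences on a line, the Condorcet winner is the candidate closest to the median voter.
The median voter (position 15) is closest to Irvine at 15.
Check: Irvine vs Glendale — voters closer to Irvine: 6 of 9.

Irvine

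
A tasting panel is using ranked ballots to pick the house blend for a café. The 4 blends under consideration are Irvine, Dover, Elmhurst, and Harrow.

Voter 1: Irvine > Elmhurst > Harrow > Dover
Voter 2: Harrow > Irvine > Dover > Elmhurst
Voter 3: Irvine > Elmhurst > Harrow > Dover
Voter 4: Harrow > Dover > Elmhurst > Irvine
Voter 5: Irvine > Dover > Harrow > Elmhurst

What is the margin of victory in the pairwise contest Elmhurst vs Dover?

1

Ballots ranking Elmhurst above Dover: 2.
Ballots ranking Dover above Elmhurst: 3.
Dover wins 3–2, a margin of 1.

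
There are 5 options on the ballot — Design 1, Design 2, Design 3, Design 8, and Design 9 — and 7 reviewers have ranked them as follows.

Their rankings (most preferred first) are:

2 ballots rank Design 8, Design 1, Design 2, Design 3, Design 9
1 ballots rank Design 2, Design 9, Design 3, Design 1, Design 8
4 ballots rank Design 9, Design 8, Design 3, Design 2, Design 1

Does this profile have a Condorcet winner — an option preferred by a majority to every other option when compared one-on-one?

Yes

Head-to-head results (7 voters total):
Design 1 vs Design 2: Design 2 wins 5–2.
Design 1 vs Design 3: Design 3 wins 5–2.
Design 1 vs Design 8: Design 8 wins 6–1.
Design 1 vs Design 9: Design 9 wins 5–2.
Design 2 vs Design 3: Design 3 wins 4–3.
Design 2 vs Design 8: Design 8 wins 6–1.
Design 2 vs Design 9: Design 9 wins 4–3.
Design 3 vs Design 8: Design 8 wins 6–1.
Design 3 vs Design 9: Design 9 wins 5–2.
Design 8 vs Design 9: Design 9 wins 5–2.
Design 9 beats each rival — Design 1 (5–2), Design 2 (4–3), Design 3 (5–2), Design 8 (5–2) — so Design 9 is the Condorcet winner.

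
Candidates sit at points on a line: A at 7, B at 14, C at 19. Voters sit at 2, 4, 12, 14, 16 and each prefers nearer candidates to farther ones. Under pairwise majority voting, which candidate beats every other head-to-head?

With single-peaked preferences on a line, the Condorcet winner is the candidate closest to the median voter.
The median voter (position 12) is closest to B at 14.
Check: B vs C — voters closer to B: 5 of 5.

B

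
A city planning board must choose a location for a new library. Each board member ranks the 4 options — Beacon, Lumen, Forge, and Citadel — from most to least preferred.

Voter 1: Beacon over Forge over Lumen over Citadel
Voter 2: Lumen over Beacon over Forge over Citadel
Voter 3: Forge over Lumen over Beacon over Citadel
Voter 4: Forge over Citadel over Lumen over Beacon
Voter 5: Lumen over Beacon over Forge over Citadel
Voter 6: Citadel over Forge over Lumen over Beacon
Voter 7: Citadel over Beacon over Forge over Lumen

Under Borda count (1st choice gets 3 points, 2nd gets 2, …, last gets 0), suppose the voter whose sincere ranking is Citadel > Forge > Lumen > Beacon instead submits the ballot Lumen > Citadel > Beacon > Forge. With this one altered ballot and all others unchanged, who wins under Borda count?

Borda totals with the altered ballot: Beacon 11, Lumen 13, Forge 11, Citadel 7.
The switch changes the winner from Forge to Lumen.

Lumen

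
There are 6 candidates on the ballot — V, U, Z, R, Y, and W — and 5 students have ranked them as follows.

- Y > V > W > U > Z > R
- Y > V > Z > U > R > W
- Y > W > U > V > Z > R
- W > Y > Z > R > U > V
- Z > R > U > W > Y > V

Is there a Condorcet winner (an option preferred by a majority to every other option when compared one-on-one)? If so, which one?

Y

Head-to-head results (5 voters total):
V vs U: U wins 3–2.
V vs Z: V wins 3–2.
V vs R: V wins 3–2.
V vs Y: Y wins 5–0.
V vs W: W wins 3–2.
U vs Z: Z wins 3–2.
U vs R: U wins 3–2.
U vs Y: Y wins 4–1.
U vs W: W wins 3–2.
Z vs R: Z wins 5–0.
Z vs Y: Y wins 4–1.
Z vs W: W wins 3–2.
R vs Y: Y wins 4–1.
R vs W: W wins 3–2.
Y vs W: Y wins 3–2.
Y beats each rival — V (5–0), U (4–1), Z (4–1), R (4–1), W (3–2) — so Y is the Condorcet winner.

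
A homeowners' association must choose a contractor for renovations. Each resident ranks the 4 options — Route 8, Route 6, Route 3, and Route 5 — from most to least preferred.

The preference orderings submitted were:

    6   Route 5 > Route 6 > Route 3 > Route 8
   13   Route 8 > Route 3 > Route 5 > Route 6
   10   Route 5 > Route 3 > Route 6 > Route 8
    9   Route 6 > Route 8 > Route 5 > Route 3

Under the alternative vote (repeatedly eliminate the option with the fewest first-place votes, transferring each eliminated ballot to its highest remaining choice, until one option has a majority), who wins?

Round 1: Route 5 16, Route 8 13, Route 6 9, Route 3 0. Route 3 has the fewest and is eliminated.
Round 2: Route 5 16, Route 8 13, Route 6 9. Route 6 has the fewest and is eliminated.
Round 3: Route 8 22, Route 5 16. Route 8 has a majority.

Route 8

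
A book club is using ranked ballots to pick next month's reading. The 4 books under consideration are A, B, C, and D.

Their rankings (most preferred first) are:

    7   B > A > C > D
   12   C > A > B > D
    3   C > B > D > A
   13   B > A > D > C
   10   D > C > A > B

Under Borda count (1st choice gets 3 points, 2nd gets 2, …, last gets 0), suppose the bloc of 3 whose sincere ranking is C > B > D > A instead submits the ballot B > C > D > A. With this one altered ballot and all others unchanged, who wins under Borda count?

B

Borda totals with the altered ballot: A 74, B 81, C 69, D 46.
The winner is unchanged: still B.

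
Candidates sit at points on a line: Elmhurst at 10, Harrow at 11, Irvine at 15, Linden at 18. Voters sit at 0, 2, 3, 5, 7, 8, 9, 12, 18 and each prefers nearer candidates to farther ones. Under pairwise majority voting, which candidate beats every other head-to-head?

Elmhurst

With single-peaked preferences on a line, the Condorcet winner is the candidate closest to the median voter.
The median voter (position 7) is closest to Elmhurst at 10.
Check: Elmhurst vs Harrow — voters closer to Elmhurst: 7 of 9.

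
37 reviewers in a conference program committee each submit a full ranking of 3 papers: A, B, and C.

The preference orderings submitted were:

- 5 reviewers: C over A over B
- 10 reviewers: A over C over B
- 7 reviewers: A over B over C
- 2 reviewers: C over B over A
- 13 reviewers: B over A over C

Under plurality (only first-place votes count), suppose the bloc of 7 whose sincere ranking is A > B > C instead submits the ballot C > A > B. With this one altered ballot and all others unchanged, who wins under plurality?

C

First-place totals with the altered ballot: A 10, B 13, C 14.
The switch changes the winner from A to C.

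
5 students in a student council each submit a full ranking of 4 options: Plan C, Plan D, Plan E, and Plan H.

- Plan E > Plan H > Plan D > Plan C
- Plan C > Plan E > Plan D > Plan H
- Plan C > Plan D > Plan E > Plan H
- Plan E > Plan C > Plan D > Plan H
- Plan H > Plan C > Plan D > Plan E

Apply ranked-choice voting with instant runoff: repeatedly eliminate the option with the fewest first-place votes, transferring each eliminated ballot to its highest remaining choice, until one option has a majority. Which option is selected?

Round 1: Plan C 2, Plan E 2, Plan H 1, Plan D 0. Plan D has the fewest and is eliminated.
Round 2: Plan C 2, Plan E 2, Plan H 1. Plan H has the fewest and is eliminated.
Round 3: Plan C 3, Plan E 2. Plan C has a majority.

Plan C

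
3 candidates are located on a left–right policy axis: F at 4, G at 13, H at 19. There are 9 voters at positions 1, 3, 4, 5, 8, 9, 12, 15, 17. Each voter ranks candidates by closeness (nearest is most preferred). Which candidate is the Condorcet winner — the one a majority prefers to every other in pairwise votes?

With single-peaked preferences on a line, the Condorcet winner is the candidate closest to the median voter.
The median voter (position 8) is closest to F at 4.
Check: F vs G — voters closer to F: 5 of 9.

F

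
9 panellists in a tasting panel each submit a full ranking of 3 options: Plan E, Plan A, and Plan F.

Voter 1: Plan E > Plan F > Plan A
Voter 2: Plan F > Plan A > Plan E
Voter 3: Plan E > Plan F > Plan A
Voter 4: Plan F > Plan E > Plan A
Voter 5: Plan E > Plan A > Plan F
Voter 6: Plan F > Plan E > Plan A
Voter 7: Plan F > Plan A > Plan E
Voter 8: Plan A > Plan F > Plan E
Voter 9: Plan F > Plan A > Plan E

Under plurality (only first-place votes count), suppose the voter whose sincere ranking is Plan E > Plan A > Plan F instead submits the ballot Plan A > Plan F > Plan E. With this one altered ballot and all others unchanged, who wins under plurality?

First-place totals with the altered ballot: Plan E 2, Plan A 2, Plan F 5.
The winner is unchanged: still Plan F.

Plan F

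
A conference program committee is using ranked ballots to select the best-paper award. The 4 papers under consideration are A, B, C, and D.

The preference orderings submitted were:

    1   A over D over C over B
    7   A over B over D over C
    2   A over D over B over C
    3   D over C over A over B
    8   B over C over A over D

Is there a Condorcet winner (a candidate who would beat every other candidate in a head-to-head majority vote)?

Head-to-head results (21 voters total):
A vs B: A wins 13–8.
A vs C: C wins 11–10.
A vs D: A wins 18–3.
B vs C: B wins 17–4.
B vs D: B wins 15–6.
C vs D: D wins 13–8.
No candidate beats all others: A beats B beats C beats A, a majority cycle.

No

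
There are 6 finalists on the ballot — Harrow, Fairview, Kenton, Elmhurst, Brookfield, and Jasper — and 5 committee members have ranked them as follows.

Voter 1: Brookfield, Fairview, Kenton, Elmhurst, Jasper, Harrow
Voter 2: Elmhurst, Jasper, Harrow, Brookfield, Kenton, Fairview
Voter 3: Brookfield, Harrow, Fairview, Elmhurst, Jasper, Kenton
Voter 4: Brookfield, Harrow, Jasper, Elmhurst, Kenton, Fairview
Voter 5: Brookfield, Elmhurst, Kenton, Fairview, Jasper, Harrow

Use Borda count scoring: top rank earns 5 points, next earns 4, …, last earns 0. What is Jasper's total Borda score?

Borda scores:
  Harrow: 0 + 3 + 4 + 4 + 0 = 11
  Fairview: 4 + 0 + 3 + 0 + 2 = 9
  Kenton: 3 + 1 + 0 + 1 + 3 = 8
  Elmhurst: 2 + 5 + 2 + 2 + 4 = 15
  Brookfield: 5 + 2 + 5 + 5 + 5 = 22
  Jasper: 1 + 4 + 1 + 3 + 1 = 10

10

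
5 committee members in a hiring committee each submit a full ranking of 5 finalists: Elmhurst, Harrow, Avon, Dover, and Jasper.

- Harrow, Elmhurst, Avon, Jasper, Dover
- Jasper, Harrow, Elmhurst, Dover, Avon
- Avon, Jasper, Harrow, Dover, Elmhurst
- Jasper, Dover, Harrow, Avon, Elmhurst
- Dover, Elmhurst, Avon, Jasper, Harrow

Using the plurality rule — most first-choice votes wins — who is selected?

Jasper

First-place vote totals:
  Elmhurst: 0
  Harrow: 1
  Avon: 1
  Dover: 1
  Jasper: 2
Jasper has the most first-place votes.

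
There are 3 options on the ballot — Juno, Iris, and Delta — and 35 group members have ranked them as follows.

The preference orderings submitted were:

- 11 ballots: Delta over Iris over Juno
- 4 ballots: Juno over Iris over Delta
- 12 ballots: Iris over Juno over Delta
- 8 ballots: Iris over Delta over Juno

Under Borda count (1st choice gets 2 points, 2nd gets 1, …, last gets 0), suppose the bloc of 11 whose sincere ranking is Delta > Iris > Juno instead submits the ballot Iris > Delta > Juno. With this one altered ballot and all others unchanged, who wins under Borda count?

Iris

Borda totals with the altered ballot: Juno 20, Iris 66, Delta 19.
The winner is unchanged: still Iris.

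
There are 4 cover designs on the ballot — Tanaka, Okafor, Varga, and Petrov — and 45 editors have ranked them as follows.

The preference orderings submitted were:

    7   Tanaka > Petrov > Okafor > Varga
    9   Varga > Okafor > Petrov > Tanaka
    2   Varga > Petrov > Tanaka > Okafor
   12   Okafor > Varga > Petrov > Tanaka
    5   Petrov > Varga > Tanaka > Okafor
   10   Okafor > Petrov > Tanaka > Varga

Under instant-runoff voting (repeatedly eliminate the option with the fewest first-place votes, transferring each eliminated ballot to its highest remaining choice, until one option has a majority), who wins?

Okafor

Round 1: Okafor 22, Varga 11, Tanaka 7, Petrov 5. Petrov has the fewest and is eliminated.
Round 2: Okafor 22, Varga 16, Tanaka 7. Tanaka has the fewest and is eliminated.
Round 3: Okafor 29, Varga 16. Okafor has a majority.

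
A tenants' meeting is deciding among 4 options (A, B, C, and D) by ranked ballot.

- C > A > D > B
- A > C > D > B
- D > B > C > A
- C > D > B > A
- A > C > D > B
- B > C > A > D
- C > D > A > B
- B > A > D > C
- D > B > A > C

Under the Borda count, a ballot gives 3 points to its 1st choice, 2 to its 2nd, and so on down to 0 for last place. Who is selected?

C

Borda scores:
  A: 2 + 3 + 0 + 0 + 3 + 1 + 1 + 2 + 1 = 13
  B: 0 + 0 + 2 + 1 + 0 + 3 + 0 + 3 + 2 = 11
  C: 3 + 2 + 1 + 3 + 2 + 2 + 3 + 0 + 0 = 16
  D: 1 + 1 + 3 + 2 + 1 + 0 + 2 + 1 + 3 = 14
C has the highest total.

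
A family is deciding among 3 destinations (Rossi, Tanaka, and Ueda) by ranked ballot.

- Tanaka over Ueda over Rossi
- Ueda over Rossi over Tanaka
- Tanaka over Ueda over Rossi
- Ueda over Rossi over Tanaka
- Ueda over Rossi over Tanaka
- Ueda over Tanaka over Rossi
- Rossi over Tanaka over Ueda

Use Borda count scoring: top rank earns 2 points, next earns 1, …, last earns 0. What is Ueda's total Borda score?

Borda scores:
  Rossi: 0 + 1 + 0 + 1 + 1 + 0 + 2 = 5
  Tanaka: 2 + 0 + 2 + 0 + 0 + 1 + 1 = 6
  Ueda: 1 + 2 + 1 + 2 + 2 + 2 + 0 = 10

10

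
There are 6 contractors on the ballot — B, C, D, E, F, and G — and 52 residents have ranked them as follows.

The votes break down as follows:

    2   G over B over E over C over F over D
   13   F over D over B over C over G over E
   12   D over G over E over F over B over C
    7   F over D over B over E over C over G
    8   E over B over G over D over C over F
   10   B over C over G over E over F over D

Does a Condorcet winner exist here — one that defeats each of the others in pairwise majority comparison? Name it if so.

Head-to-head results (52 voters total):
B vs C: B wins 52–0.
B vs D: D wins 32–20.
B vs E: B wins 32–20.
B vs F: F wins 32–20.
B vs G: B wins 38–14.
C vs D: D wins 40–12.
C vs E: E wins 29–23.
C vs F: F wins 32–20.
C vs G: C wins 30–22.
D vs E: D wins 32–20.
D vs F: F wins 32–20.
D vs G: D wins 32–20.
E vs F: E wins 32–20.
E vs G: G wins 37–15.
F vs G: G wins 32–20.
No candidate beats all others: B beats E beats F beats B, a majority cycle.

No Condorcet winner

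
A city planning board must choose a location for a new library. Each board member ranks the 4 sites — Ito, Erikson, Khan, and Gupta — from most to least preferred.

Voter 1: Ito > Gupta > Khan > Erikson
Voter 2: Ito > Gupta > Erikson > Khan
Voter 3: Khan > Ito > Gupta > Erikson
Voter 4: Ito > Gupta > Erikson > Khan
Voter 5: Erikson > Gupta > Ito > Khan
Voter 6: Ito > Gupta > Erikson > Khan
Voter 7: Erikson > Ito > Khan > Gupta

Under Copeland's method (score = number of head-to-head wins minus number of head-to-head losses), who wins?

Pairwise results:
  Ito vs Erikson: Ito wins 5–2.
  Ito vs Khan: Ito wins 6–1.
  Ito vs Gupta: Ito wins 6–1.
  Erikson vs Khan: Erikson wins 5–2.
  Erikson vs Gupta: Gupta wins 5–2.
  Khan vs Gupta: Gupta wins 5–2.
Copeland scores (wins − losses):
  Ito: 3 − 0 = 3
  Erikson: 1 − 2 = -1
  Khan: 0 − 3 = -3
  Gupta: 2 − 1 = 1
Ito has the best Copeland score.

Ito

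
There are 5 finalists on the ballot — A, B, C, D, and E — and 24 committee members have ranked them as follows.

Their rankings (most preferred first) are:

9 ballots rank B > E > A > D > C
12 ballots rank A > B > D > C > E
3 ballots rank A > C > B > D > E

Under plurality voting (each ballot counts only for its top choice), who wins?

First-place vote totals:
  A: 15
  B: 9
  C: 0
  D: 0
  E: 0
A has the most first-place votes.

A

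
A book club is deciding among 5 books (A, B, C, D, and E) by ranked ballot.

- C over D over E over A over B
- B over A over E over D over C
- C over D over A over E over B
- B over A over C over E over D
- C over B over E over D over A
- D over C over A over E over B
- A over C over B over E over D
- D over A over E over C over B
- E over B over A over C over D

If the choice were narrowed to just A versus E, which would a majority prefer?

A

Ballots ranking A above E: 6.
Ballots ranking E above A: 3.
A wins the head-to-head, 6–3.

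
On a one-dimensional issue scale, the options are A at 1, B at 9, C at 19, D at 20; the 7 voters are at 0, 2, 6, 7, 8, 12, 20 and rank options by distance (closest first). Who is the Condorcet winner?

B

With single-peaked preferences on a line, the Condorcet winner is the candidate closest to the median voter.
The median voter (position 7) is closest to B at 9.
Check: B vs C — voters closer to B: 6 of 7.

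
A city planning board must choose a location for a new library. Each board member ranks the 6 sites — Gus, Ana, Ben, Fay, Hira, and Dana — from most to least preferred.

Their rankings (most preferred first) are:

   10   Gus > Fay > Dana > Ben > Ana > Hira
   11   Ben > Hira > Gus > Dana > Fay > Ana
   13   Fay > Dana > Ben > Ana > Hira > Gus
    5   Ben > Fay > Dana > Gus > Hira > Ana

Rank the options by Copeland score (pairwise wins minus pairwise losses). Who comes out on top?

Pairwise results:
  Gus vs Ana: Gus wins 26–13.
  Gus vs Ben: Ben wins 29–10.
  Gus vs Fay: Gus wins 21–18.
  Gus vs Hira: Hira wins 24–15.
  Gus vs Dana: Gus wins 21–18.
  Ana vs Ben: Ben wins 39–0.
  Ana vs Fay: Fay wins 39–0.
  Ana vs Hira: Ana wins 23–16.
  Ana vs Dana: Dana wins 39–0.
  Ben vs Fay: Fay wins 23–16.
  Ben vs Hira: Ben wins 39–0.
  Ben vs Dana: Dana wins 23–16.
  Fay vs Hira: Fay wins 28–11.
  Fay vs Dana: Fay wins 28–11.
  Hira vs Dana: Dana wins 28–11.
Copeland scores (wins − losses):
  Gus: 3 − 2 = 1
  Ana: 1 − 4 = -3
  Ben: 3 − 2 = 1
  Fay: 4 − 1 = 3
  Hira: 1 − 4 = -3
  Dana: 3 − 2 = 1
Fay has the best Copeland score.

Fay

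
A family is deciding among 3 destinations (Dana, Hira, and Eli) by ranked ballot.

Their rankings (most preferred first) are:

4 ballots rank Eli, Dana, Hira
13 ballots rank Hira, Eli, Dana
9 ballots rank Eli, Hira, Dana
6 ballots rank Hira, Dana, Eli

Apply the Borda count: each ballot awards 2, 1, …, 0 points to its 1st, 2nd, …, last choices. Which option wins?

Borda scores:
  Dana: 4·1 + 13·0 + 9·0 + 6·1 = 10
  Hira: 4·0 + 13·2 + 9·1 + 6·2 = 47
  Eli: 4·2 + 13·1 + 9·2 + 6·0 = 39
Hira has the highest total.

Hira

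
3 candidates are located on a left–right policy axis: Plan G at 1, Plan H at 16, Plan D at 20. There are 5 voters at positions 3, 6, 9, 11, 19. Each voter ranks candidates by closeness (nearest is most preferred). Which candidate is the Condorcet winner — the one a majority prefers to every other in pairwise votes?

With single-peaked preferences on a line, the Condorcet winner is the candidate closest to the median voter.
The median voter (position 9) is closest to Plan H at 16.
Check: Plan H vs Plan G — voters closer to Plan H: 3 of 5.

Plan H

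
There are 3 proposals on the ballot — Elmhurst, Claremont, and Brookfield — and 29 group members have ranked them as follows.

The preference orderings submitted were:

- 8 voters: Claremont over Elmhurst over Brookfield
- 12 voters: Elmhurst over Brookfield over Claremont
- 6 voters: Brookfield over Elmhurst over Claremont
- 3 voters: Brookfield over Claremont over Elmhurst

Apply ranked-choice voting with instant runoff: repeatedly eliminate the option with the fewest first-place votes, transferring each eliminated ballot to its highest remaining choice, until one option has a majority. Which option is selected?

Elmhurst

Round 1: Elmhurst 12, Brookfield 9, Claremont 8. Claremont has the fewest and is eliminated.
Round 2: Elmhurst 20, Brookfield 9. Elmhurst has a majority.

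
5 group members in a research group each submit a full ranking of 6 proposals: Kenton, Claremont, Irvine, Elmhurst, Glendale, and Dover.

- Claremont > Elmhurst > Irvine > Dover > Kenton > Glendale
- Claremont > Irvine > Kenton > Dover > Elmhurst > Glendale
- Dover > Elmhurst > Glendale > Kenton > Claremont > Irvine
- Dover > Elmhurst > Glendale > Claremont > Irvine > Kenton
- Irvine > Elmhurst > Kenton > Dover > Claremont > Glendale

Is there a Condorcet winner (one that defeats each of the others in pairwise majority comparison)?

Head-to-head results (5 voters total):
Kenton vs Claremont: Claremont wins 3–2.
Kenton vs Irvine: Irvine wins 4–1.
Kenton vs Elmhurst: Elmhurst wins 4–1.
Kenton vs Glendale: Kenton wins 3–2.
Kenton vs Dover: Dover wins 3–2.
Claremont vs Irvine: Claremont wins 4–1.
Claremont vs Elmhurst: Elmhurst wins 3–2.
Claremont vs Glendale: Claremont wins 3–2.
Claremont vs Dover: Dover wins 3–2.
Irvine vs Elmhurst: Elmhurst wins 3–2.
Irvine vs Glendale: Irvine wins 3–2.
Irvine vs Dover: Irvine wins 3–2.
Elmhurst vs Glendale: Elmhurst wins 5–0.
Elmhurst vs Dover: Dover wins 3–2.
Glendale vs Dover: Dover wins 5–0.
No candidate beats all others: Claremont beats Irvine beats Dover beats Claremont, a majority cycle.

No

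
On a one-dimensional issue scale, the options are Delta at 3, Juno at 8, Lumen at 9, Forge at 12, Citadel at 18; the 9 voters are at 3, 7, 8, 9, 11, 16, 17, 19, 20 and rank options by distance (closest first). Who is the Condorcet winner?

Forge

With single-peaked preferences on a line, the Condorcet winner is the candidate closest to the median voter.
The median voter (position 11) is closest to Forge at 12.
Check: Forge vs Citadel — voters closer to Forge: 5 of 9.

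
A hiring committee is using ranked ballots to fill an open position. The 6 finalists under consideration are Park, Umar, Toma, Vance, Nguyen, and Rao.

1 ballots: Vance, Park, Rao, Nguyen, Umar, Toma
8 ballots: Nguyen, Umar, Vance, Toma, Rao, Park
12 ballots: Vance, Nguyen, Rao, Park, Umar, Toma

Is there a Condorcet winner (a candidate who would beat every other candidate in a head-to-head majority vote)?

Head-to-head results (21 voters total):
Park vs Umar: Park wins 13–8.
Park vs Toma: Park wins 13–8.
Park vs Vance: Vance wins 21–0.
Park vs Nguyen: Nguyen wins 20–1.
Park vs Rao: Rao wins 20–1.
Umar vs Toma: Umar wins 21–0.
Umar vs Vance: Vance wins 13–8.
Umar vs Nguyen: Nguyen wins 21–0.
Umar vs Rao: Rao wins 13–8.
Toma vs Vance: Vance wins 21–0.
Toma vs Nguyen: Nguyen wins 21–0.
Toma vs Rao: Rao wins 13–8.
Vance vs Nguyen: Vance wins 13–8.
Vance vs Rao: Vance wins 21–0.
Nguyen vs Rao: Nguyen wins 20–1.
Vance beats each rival — Park (21–0), Umar (13–8), Toma (21–0), Nguyen (13–8), Rao (21–0) — so Vance is the Condorcet winner.

Yes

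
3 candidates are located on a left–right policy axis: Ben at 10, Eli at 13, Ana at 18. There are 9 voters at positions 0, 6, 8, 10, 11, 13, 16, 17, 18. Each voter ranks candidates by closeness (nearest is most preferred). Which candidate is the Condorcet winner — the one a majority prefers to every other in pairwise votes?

Ben

With single-peaked preferences on a line, the Condorcet winner is the candidate closest to the median voter.
The median voter (position 11) is closest to Ben at 10.
Check: Ben vs Ana — voters closer to Ben: 6 of 9.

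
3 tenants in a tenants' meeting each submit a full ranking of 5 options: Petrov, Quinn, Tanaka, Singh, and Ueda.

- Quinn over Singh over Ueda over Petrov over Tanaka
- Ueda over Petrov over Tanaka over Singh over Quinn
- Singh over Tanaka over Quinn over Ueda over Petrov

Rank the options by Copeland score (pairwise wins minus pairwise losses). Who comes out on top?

Singh

Pairwise results:
  Petrov vs Quinn: Quinn wins 2–1.
  Petrov vs Tanaka: Petrov wins 2–1.
  Petrov vs Singh: Singh wins 2–1.
  Petrov vs Ueda: Ueda wins 3–0.
  Quinn vs Tanaka: Tanaka wins 2–1.
  Quinn vs Singh: Singh wins 2–1.
  Quinn vs Ueda: Quinn wins 2–1.
  Tanaka vs Singh: Singh wins 2–1.
  Tanaka vs Ueda: Ueda wins 2–1.
  Singh vs Ueda: Singh wins 2–1.
Copeland scores (wins − losses):
  Petrov: 1 − 3 = -2
  Quinn: 2 − 2 = 0
  Tanaka: 1 − 3 = -2
  Singh: 4 − 0 = 4
  Ueda: 2 − 2 = 0
Singh has the best Copeland score.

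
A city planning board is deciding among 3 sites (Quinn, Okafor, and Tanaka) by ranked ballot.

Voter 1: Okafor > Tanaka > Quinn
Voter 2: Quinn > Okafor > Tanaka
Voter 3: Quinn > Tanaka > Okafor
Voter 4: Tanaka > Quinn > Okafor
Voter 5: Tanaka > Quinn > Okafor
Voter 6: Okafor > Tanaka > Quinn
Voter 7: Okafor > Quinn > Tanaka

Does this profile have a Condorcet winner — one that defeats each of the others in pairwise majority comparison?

Head-to-head results (7 voters total):
Quinn vs Okafor: Quinn wins 4–3.
Quinn vs Tanaka: Tanaka wins 4–3.
Okafor vs Tanaka: Okafor wins 4–3.
No candidate beats all others: Quinn beats Okafor beats Tanaka beats Quinn, a majority cycle.

No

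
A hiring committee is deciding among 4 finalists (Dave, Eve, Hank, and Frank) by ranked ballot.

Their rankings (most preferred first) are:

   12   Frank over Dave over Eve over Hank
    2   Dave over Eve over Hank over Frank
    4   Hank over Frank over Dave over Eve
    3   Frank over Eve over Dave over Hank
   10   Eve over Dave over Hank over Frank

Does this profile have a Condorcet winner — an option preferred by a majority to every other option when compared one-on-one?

No

Head-to-head results (31 voters total):
Dave vs Eve: Dave wins 18–13.
Dave vs Hank: Dave wins 27–4.
Dave vs Frank: Frank wins 19–12.
Eve vs Hank: Eve wins 27–4.
Eve vs Frank: Frank wins 19–12.
Hank vs Frank: Hank wins 16–15.
No candidate beats all others: Dave beats Hank beats Frank beats Dave, a majority cycle.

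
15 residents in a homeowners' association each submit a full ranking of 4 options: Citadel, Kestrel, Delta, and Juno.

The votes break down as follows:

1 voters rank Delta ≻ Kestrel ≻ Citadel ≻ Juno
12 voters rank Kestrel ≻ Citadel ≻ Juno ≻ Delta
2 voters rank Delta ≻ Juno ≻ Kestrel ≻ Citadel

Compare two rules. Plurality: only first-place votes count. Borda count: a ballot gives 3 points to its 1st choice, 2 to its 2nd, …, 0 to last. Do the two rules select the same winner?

Plurality first-place counts: Citadel 0, Kestrel 12, Delta 3, Juno 0 → Kestrel.
Borda totals: Citadel 25, Kestrel 40, Delta 9, Juno 16 → Kestrel.
The two rules agree on Kestrel.

Yes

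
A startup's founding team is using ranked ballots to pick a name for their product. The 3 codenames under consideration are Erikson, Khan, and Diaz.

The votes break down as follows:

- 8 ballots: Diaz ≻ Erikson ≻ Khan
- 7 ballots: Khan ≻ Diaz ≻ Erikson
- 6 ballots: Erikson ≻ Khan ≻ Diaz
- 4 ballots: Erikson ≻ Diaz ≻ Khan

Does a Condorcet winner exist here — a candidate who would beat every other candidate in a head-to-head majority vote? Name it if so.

There is no Condorcet winner

Head-to-head results (25 voters total):
Erikson vs Khan: Erikson wins 18–7.
Erikson vs Diaz: Diaz wins 15–10.
Khan vs Diaz: Khan wins 13–12.
No candidate beats all others: Erikson beats Khan beats Diaz beats Erikson, a majority cycle.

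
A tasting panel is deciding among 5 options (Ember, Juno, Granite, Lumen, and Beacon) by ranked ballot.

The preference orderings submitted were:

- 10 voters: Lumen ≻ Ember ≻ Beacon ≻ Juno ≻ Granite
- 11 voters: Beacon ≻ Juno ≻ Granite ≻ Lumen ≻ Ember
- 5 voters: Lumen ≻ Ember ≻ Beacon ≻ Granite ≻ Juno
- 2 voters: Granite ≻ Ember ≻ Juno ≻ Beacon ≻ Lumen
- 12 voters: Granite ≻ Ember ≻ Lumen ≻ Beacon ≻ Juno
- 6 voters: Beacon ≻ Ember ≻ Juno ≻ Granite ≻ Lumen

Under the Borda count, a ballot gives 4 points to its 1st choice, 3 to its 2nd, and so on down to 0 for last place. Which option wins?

Borda scores:
  Ember: 10·3 + 11·0 + 5·3 + 2·3 + 12·3 + 6·3 = 105
  Juno: 10·1 + 11·3 + 5·0 + 2·2 + 12·0 + 6·2 = 59
  Granite: 10·0 + 11·2 + 5·1 + 2·4 + 12·4 + 6·1 = 89
  Lumen: 10·4 + 11·1 + 5·4 + 2·0 + 12·2 + 6·0 = 95
  Beacon: 10·2 + 11·4 + 5·2 + 2·1 + 12·1 + 6·4 = 112
Beacon has the highest total.

Beacon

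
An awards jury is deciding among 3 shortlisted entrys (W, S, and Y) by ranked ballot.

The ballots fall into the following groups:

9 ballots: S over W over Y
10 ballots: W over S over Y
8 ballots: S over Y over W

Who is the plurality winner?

S

First-place vote totals:
  W: 10
  S: 17
  Y: 0
S has the most first-place votes.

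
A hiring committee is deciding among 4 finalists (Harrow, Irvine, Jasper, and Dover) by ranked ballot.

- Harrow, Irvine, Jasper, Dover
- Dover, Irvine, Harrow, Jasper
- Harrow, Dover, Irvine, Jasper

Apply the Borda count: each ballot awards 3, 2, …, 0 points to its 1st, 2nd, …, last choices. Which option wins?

Harrow

Borda scores:
  Harrow: 3 + 1 + 3 = 7
  Irvine: 2 + 2 + 1 = 5
  Jasper: 1 + 0 + 0 = 1
  Dover: 0 + 3 + 2 = 5
Harrow has the highest total.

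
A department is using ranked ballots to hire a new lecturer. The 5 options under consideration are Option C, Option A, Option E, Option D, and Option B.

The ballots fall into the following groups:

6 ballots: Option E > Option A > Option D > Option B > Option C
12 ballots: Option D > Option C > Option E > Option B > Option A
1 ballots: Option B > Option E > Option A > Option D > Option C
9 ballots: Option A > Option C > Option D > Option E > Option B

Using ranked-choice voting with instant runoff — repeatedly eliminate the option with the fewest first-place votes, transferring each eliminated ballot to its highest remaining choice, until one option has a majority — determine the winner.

Option A

Round 1: Option D 12, Option A 9, Option E 6, Option B 1, Option C 0. Option C has the fewest and is eliminated.
Round 2: Option D 12, Option A 9, Option E 6, Option B 1. Option B has the fewest and is eliminated.
Round 3: Option D 12, Option A 9, Option E 7. Option E has the fewest and is eliminated.
Round 4: Option A 16, Option D 12. Option A has a majority.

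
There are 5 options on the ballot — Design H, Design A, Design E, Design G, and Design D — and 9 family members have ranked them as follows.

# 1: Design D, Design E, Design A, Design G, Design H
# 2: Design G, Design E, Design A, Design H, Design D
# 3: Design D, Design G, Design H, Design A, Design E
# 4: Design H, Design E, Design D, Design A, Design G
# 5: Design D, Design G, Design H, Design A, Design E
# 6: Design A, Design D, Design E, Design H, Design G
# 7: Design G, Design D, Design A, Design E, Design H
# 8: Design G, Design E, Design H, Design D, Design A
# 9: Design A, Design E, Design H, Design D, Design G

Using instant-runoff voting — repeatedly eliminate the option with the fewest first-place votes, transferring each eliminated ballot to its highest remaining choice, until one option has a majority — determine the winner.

Design D

Round 1: Design G 3, Design D 3, Design A 2, Design H 1, Design E 0. Design E has the fewest and is eliminated.
Round 2: Design G 3, Design D 3, Design A 2, Design H 1. Design H has the fewest and is eliminated.
Round 3: Design D 4, Design G 3, Design A 2. Design A has the fewest and is eliminated.
Round 4: Design D 6, Design G 3. Design D has a majority.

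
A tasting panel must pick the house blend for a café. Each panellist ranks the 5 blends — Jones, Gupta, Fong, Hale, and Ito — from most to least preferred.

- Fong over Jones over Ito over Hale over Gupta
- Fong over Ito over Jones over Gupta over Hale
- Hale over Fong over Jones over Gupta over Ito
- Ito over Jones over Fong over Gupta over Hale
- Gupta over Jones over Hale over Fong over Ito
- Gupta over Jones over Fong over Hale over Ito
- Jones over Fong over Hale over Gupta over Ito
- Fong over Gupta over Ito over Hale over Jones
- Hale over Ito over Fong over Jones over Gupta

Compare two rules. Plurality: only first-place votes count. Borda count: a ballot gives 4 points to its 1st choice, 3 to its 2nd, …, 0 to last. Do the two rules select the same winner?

Yes

Plurality first-place counts: Jones 1, Gupta 2, Fong 3, Hale 2, Ito 1 → Fong.
Borda totals: Jones 21, Gupta 15, Fong 25, Hale 15, Ito 14 → Fong.
The two rules agree on Fong.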